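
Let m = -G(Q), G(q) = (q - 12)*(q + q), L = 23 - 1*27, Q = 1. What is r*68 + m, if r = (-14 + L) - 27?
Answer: -3038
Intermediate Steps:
L = -4 (L = 23 - 27 = -4)
G(q) = 2*q*(-12 + q) (G(q) = (-12 + q)*(2*q) = 2*q*(-12 + q))
m = 22 (m = -2*(-12 + 1) = -2*(-11) = -1*(-22) = 22)
r = -45 (r = (-14 - 4) - 27 = -18 - 27 = -45)
r*68 + m = -45*68 + 22 = -3060 + 22 = -3038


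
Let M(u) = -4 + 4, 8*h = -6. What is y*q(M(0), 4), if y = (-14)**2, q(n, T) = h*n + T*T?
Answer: 3136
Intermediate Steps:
h = -3/4 (h = (1/8)*(-6) = -3/4 ≈ -0.75000)
M(u) = 0
q(n, T) = T**2 - 3*n/4 (q(n, T) = -3*n/4 + T*T = -3*n/4 + T**2 = T**2 - 3*n/4)
y = 196
y*q(M(0), 4) = 196*(4**2 - 3/4*0) = 196*(16 + 0) = 196*16 = 3136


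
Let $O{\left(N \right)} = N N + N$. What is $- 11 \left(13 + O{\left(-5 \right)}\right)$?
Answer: $-363$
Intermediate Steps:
$O{\left(N \right)} = N + N^{2}$ ($O{\left(N \right)} = N^{2} + N = N + N^{2}$)
$- 11 \left(13 + O{\left(-5 \right)}\right) = - 11 \left(13 - 5 \left(1 - 5\right)\right) = - 11 \left(13 - -20\right) = - 11 \left(13 + 20\right) = \left(-11\right) 33 = -363$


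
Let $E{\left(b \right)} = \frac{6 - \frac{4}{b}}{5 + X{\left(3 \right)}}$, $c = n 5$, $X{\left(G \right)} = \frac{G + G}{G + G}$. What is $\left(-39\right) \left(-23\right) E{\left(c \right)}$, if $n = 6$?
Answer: $\frac{13156}{15} \approx 877.07$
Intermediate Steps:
$X{\left(G \right)} = 1$ ($X{\left(G \right)} = \frac{2 G}{2 G} = 2 G \frac{1}{2 G} = 1$)
$c = 30$ ($c = 6 \cdot 5 = 30$)
$E{\left(b \right)} = 1 - \frac{2}{3 b}$ ($E{\left(b \right)} = \frac{6 - \frac{4}{b}}{5 + 1} = \frac{6 - \frac{4}{b}}{6} = \left(6 - \frac{4}{b}\right) \frac{1}{6} = 1 - \frac{2}{3 b}$)
$\left(-39\right) \left(-23\right) E{\left(c \right)} = \left(-39\right) \left(-23\right) \frac{- \frac{2}{3} + 30}{30} = 897 \cdot \frac{1}{30} \cdot \frac{88}{3} = 897 \cdot \frac{44}{45} = \frac{13156}{15}$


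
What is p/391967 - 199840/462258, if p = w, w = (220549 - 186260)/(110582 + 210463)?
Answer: -246545676523069/570295151977185 ≈ -0.43231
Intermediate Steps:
w = 2017/18885 (w = 34289/321045 = 34289*(1/321045) = 2017/18885 ≈ 0.10680)
p = 2017/18885 ≈ 0.10680
p/391967 - 199840/462258 = (2017/18885)/391967 - 199840/462258 = (2017/18885)*(1/391967) - 199840*1/462258 = 2017/7402296795 - 99920/231129 = -246545676523069/570295151977185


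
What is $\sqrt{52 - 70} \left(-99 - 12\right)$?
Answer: $- 333 i \sqrt{2} \approx - 470.93 i$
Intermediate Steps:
$\sqrt{52 - 70} \left(-99 - 12\right) = \sqrt{-18} \left(-111\right) = 3 i \sqrt{2} \left(-111\right) = - 333 i \sqrt{2}$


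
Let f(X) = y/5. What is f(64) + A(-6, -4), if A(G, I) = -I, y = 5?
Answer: 5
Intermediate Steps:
f(X) = 1 (f(X) = 5/5 = 5*(1/5) = 1)
f(64) + A(-6, -4) = 1 - 1*(-4) = 1 + 4 = 5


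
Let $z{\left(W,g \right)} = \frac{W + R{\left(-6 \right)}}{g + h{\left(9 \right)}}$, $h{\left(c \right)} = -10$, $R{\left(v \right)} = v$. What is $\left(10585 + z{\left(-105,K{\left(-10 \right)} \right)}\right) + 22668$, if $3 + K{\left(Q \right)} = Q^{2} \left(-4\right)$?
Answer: $\frac{13733600}{413} \approx 33253.0$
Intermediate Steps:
$K{\left(Q \right)} = -3 - 4 Q^{2}$ ($K{\left(Q \right)} = -3 + Q^{2} \left(-4\right) = -3 - 4 Q^{2}$)
$z{\left(W,g \right)} = \frac{-6 + W}{-10 + g}$ ($z{\left(W,g \right)} = \frac{W - 6}{g - 10} = \frac{-6 + W}{-10 + g}$)
$\left(10585 + z{\left(-105,K{\left(-10 \right)} \right)}\right) + 22668 = \left(10585 + \frac{-6 - 105}{-10 - \left(3 + 4 \left(-10\right)^{2}\right)}\right) + 22668 = \left(10585 + \frac{1}{-10 - 403} \left(-111\right)\right) + 22668 = \left(10585 + \frac{1}{-413} \left(-111\right)\right) + 22668 = \left(10585 - - \frac{111}{413}\right) + 22668 = \left(10585 + \frac{111}{413}\right) + 22668 = \frac{4371716}{413} + 22668 = \frac{13733600}{413}$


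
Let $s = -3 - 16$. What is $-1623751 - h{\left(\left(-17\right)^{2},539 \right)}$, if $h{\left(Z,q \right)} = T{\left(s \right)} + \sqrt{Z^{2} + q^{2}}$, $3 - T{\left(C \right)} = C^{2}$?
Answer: $-1623393 - \sqrt{374042} \approx -1.624 \cdot 10^{6}$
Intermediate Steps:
$s = -19$ ($s = -3 - 16 = -19$)
$T{\left(C \right)} = 3 - C^{2}$
$h{\left(Z,q \right)} = -358 + \sqrt{Z^{2} + q^{2}}$ ($h{\left(Z,q \right)} = \left(3 - \left(-19\right)^{2}\right) + \sqrt{Z^{2} + q^{2}} = \left(3 - 361\right) + \sqrt{Z^{2} + q^{2}} = -358 + \sqrt{Z^{2} + q^{2}}$)
$-1623751 - h{\left(\left(-17\right)^{2},539 \right)} = -1623751 - \left(-358 + \sqrt{\left(\left(-17\right)^{2}\right)^{2} + 539^{2}}\right) = -1623751 - \left(-358 + \sqrt{289^{2} + 290521}\right) = -1623751 - \left(-358 + \sqrt{83521 + 290521}\right) = -1623751 - \left(-358 + \sqrt{374042}\right) = -1623751 + \left(358 - \sqrt{374042}\right) = -1623393 - \sqrt{374042}$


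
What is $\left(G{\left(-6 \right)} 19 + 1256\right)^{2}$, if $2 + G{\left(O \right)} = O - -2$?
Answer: $1304164$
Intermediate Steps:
$G{\left(O \right)} = O$ ($G{\left(O \right)} = -2 + \left(O - -2\right) = -2 + \left(O + 2\right) = -2 + \left(2 + O\right) = O$)
$\left(G{\left(-6 \right)} 19 + 1256\right)^{2} = \left(\left(-6\right) 19 + 1256\right)^{2} = \left(-114 + 1256\right)^{2} = 1142^{2} = 1304164$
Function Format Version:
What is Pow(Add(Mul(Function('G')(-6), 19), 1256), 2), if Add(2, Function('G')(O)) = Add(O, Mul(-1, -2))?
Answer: 1304164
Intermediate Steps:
Function('G')(O) = O (Function('G')(O) = Add(-2, Add(O, Mul(-1, -2))) = Add(-2, Add(O, 2)) = Add(-2, Add(2, O)) = O)
Pow(Add(Mul(Function('G')(-6), 19), 1256), 2) = Pow(Add(Mul(-6, 19), 1256), 2) = Pow(Add(-114, 1256), 2) = Pow(1142, 2) = 1304164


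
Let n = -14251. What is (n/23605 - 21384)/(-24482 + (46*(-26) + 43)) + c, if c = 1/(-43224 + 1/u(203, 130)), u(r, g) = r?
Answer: 4429085966838416/5309556780226425 ≈ 0.83417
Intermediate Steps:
c = -203/8774471 (c = 1/(-43224 + 1/203) = 1/(-8774471/203) = -203/8774471 ≈ -2.3135e-5)
(n/23605 - 21384)/(-24482 + (46*(-26) + 43)) + c = (-14251/23605 - 21384)/(-24482 + (46*(-26) + 43)) - 203/8774471 = (-14251*1/23605 - 21384)/(-24482 + (-1196 + 43)) - 203/8774471 = (-14251/23605 - 21384)/(-24482 - 1153) - 203/8774471 = -504783571/23605/(-25635) - 203/8774471 = -504783571/23605*(-1/25635) - 203/8774471 = 504783571/605114175 - 203/8774471 = 4429085966838416/5309556780226425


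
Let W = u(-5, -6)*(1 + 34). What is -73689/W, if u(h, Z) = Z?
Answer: 3509/10 ≈ 350.90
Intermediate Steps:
W = -210 (W = -6*(1 + 34) = -6*35 = -210)
-73689/W = -73689/(-210) = -73689*(-1/210) = 3509/10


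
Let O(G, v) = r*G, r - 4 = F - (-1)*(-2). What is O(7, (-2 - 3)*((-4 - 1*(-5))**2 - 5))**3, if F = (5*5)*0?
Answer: 2744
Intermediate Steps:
F = 0 (F = 25*0 = 0)
r = 2 (r = 4 + (0 - (-1)*(-2)) = 4 + (0 - 1*2) = 4 + (0 - 2) = 4 - 2 = 2)
O(G, v) = 2*G
O(7, (-2 - 3)*((-4 - 1*(-5))**2 - 5))**3 = (2*7)**3 = 14**3 = 2744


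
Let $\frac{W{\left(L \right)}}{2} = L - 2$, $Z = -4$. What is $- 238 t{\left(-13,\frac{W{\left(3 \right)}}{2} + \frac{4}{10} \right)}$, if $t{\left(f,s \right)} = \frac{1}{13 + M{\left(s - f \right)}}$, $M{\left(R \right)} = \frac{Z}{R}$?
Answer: $- \frac{4284}{229} \approx -18.707$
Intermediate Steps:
$W{\left(L \right)} = -4 + 2 L$ ($W{\left(L \right)} = 2 \left(L - 2\right) = 2 \left(-2 + L\right) = -4 + 2 L$)
$M{\left(R \right)} = - \frac{4}{R}$
$t{\left(f,s \right)} = \frac{1}{13 - \frac{4}{s - f}}$
$- 238 t{\left(-13,\frac{W{\left(3 \right)}}{2} + \frac{4}{10} \right)} = - 238 \frac{-13 - \left(\frac{-4 + 2 \cdot 3}{2} + \frac{4}{10}\right)}{4 - 13 \left(\frac{-4 + 2 \cdot 3}{2} + \frac{4}{10}\right) + 13 \left(-13\right)} = - 238 \frac{-13 - \left(\left(-4 + 6\right) \frac{1}{2} + 4 \cdot \frac{1}{10}\right)}{4 - 13 \left(\left(-4 + 6\right) \frac{1}{2} + 4 \cdot \frac{1}{10}\right) - 169} = - 238 \frac{-13 - \left(2 \cdot \frac{1}{2} + \frac{2}{5}\right)}{4 - 13 \left(2 \cdot \frac{1}{2} + \frac{2}{5}\right) - 169} = - 238 \frac{-13 - \left(1 + \frac{2}{5}\right)}{4 - 13 \left(1 + \frac{2}{5}\right) - 169} = - 238 \frac{-13 - \frac{7}{5}}{4 - \frac{91}{5} - 169} = - 238 \frac{1}{- \frac{916}{5}} \left(- \frac{72}{5}\right) = - 238 \left(\left(- \frac{5}{916}\right) \left(- \frac{72}{5}\right)\right) = \left(-238\right) \frac{18}{229} = - \frac{4284}{229}$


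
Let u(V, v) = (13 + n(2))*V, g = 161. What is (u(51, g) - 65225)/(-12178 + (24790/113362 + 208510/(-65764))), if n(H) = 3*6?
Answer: 118618709755448/22702671075541 ≈ 5.2249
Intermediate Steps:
n(H) = 18
u(V, v) = 31*V (u(V, v) = (13 + 18)*V = 31*V)
(u(51, g) - 65225)/(-12178 + (24790/113362 + 208510/(-65764))) = (31*51 - 65225)/(-12178 + (24790/113362 + 208510/(-65764))) = (1581 - 65225)/(-12178 + (24790*(1/113362) + 208510*(-1/65764))) = -63644/(-12178 + (12395/56681 - 104255/32882)) = -63644/(-12178 - 5501705265/1863784642) = -63644/(-22702671075541/1863784642) = -63644*(-1863784642/22702671075541) = 118618709755448/22702671075541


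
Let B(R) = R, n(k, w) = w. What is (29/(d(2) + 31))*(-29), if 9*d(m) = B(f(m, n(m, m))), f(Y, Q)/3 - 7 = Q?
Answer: -841/34 ≈ -24.735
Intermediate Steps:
f(Y, Q) = 21 + 3*Q
d(m) = 7/3 + m/3 (d(m) = (21 + 3*m)/9 = 7/3 + m/3)
(29/(d(2) + 31))*(-29) = (29/((7/3 + (1/3)*2) + 31))*(-29) = (29/((7/3 + 2/3) + 31))*(-29) = (29/(3 + 31))*(-29) = (29/34)*(-29) = -841/34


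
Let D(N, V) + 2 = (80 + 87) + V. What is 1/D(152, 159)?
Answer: 1/324 ≈ 0.0030864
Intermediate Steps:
D(N, V) = 165 + V (D(N, V) = -2 + ((80 + 87) + V) = -2 + (167 + V) = 165 + V)
1/D(152, 159) = 1/(165 + 159) = 1/324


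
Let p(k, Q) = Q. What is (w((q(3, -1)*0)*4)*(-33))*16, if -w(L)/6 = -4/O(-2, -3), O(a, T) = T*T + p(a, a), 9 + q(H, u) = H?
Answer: -12672/7 ≈ -1810.3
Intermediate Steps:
q(H, u) = -9 + H
O(a, T) = a + T² (O(a, T) = T*T + a = T² + a = a + T²)
w(L) = 24/7 (w(L) = -(-24)/(-2 + (-3)²) = -(-24)/(-2 + 9) = -(-24)/7 = -6*(-4/7) = 24/7)
(w((q(3, -1)*0)*4)*(-33))*16 = ((24/7)*(-33))*16 = -792/7*16 = -12672/7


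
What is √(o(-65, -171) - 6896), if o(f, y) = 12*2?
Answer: 2*I*√1718 ≈ 82.898*I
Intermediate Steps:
o(f, y) = 24
√(o(-65, -171) - 6896) = √(24 - 6896) = √(-6872) = 2*I*√1718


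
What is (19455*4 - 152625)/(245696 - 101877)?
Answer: -74805/143819 ≈ -0.52013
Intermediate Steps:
(19455*4 - 152625)/(245696 - 101877) = (77820 - 152625)/143819 = -74805*1/143819 = -74805/143819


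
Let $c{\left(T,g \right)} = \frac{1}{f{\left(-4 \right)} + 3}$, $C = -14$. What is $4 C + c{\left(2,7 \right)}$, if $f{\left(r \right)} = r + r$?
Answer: $- \frac{281}{5} \approx -56.2$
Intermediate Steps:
$f{\left(r \right)} = 2 r$
$c{\left(T,g \right)} = - \frac{1}{5}$ ($c{\left(T,g \right)} = \frac{1}{2 \left(-4\right) + 3} = \frac{1}{-8 + 3} = \frac{1}{-5} = - \frac{1}{5}$)
$4 C + c{\left(2,7 \right)} = 4 \left(-14\right) - \frac{1}{5} = -56 - \frac{1}{5} = - \frac{281}{5}$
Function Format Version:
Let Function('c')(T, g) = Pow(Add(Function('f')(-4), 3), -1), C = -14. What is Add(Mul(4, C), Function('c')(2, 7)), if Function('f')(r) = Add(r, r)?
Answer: Rational(-281, 5) ≈ -56.200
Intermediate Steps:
Function('f')(r) = Mul(2, r)
Function('c')(T, g) = Rational(-1, 5) (Function('c')(T, g) = Pow(Add(Mul(2, -4), 3), -1) = Pow(Add(-8, 3), -1) = Pow(-5, -1) = Rational(-1, 5))
Add(Mul(4, C), Function('c')(2, 7)) = Add(Mul(4, -14), Rational(-1, 5)) = Add(-56, Rational(-1, 5)) = Rational(-281, 5)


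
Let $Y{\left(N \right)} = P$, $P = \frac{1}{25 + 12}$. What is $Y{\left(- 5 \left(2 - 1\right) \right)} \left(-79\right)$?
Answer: $- \frac{79}{37} \approx -2.1351$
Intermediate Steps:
$P = \frac{1}{37} \approx 0.027027$
$Y{\left(N \right)} = \frac{1}{37}$
$Y{\left(- 5 \left(2 - 1\right) \right)} \left(-79\right) = \frac{1}{37} \left(-79\right) = - \frac{79}{37}$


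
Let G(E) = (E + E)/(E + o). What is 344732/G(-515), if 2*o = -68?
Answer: 94628934/515 ≈ 1.8375e+5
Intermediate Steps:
o = -34 (o = (½)*(-68) = -34)
G(E) = 2*E/(-34 + E) (G(E) = (E + E)/(E - 34) = (2*E)/(-34 + E) = 2*E/(-34 + E))
344732/G(-515) = 344732/((2*(-515)/(-34 - 515))) = 344732/((2*(-515)/(-549))) = 344732/((2*(-515)*(-1/549))) = 344732/(1030/549) = 344732*(549/1030) = 94628934/515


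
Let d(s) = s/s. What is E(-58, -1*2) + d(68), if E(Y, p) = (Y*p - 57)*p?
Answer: -117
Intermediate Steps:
d(s) = 1
E(Y, p) = p*(-57 + Y*p) (E(Y, p) = (-57 + Y*p)*p = p*(-57 + Y*p))
E(-58, -1*2) + d(68) = (-1*2)*(-57 - (-58)*2) + 1 = -2*(-57 - 58*(-2)) + 1 = -2*(-57 + 116) + 1 = -2*59 + 1 = -118 + 1 = -117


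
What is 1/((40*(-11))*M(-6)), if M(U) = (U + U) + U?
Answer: 1/7920 ≈ 0.00012626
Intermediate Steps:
M(U) = 3*U (M(U) = 2*U + U = 3*U)
1/((40*(-11))*M(-6)) = 1/((40*(-11))*(3*(-6))) = 1/(-440*(-18)) = 1/7920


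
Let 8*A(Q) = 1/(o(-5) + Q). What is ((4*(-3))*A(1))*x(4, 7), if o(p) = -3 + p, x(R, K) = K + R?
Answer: 33/14 ≈ 2.3571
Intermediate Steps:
A(Q) = 1/(8*(-8 + Q)) (A(Q) = 1/(8*((-3 - 5) + Q)) = 1/(8*(-8 + Q)))
((4*(-3))*A(1))*x(4, 7) = ((4*(-3))*(1/(8*(-8 + 1))))*(7 + 4) = -3/(2*(-7))*11 = -3*(-1)/(2*7)*11 = -12*(-1/56)*11 = (3/14)*11 = 33/14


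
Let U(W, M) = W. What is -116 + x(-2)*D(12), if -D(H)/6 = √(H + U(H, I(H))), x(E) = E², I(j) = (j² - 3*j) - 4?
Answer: -116 - 48*√6 ≈ -233.58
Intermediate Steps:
I(j) = -4 + j² - 3*j
D(H) = -6*√2*√H (D(H) = -6*√(H + H) = -6*√2*√H)
-116 + x(-2)*D(12) = -116 + (-2)²*(-6*√2*√12) = -116 + 4*(-6*√2*2*√3) = -116 + 4*(-12*√6) = -116 - 48*√6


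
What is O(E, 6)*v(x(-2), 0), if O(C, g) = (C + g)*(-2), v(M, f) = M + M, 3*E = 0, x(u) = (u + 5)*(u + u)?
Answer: 288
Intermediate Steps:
x(u) = 2*u*(5 + u) (x(u) = (5 + u)*(2*u) = 2*u*(5 + u))
E = 0 (E = (1/3)*0 = 0)
v(M, f) = 2*M
O(C, g) = -2*C - 2*g
O(E, 6)*v(x(-2), 0) = (-2*0 - 2*6)*(2*(2*(-2)*(5 - 2))) = (0 - 12)*(2*(2*(-2)*3)) = -24*(-12) = -12*(-24) = 288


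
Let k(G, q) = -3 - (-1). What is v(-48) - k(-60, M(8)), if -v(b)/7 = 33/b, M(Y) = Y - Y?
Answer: 109/16 ≈ 6.8125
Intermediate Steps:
M(Y) = 0
k(G, q) = -2 (k(G, q) = -3 - 1*(-1) = -3 + 1 = -2)
v(b) = -231/b
v(-48) - k(-60, M(8)) = -231/(-48) - 1*(-2) = -231*(-1/48) + 2 = 77/16 + 2 = 109/16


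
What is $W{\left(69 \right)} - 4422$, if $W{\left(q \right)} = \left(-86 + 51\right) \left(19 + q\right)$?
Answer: $-7502$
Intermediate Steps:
$W{\left(q \right)} = -665 - 35 q$ ($W{\left(q \right)} = - 35 \left(19 + q\right) = -665 - 35 q$)
$W{\left(69 \right)} - 4422 = \left(-665 - 2415\right) - 4422 = -3080 - 4422 = -7502$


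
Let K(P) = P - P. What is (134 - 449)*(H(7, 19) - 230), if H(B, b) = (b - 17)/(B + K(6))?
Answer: 72360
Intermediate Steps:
K(P) = 0
H(B, b) = (-17 + b)/B (H(B, b) = (b - 17)/(B + 0) = (-17 + b)/B)
(134 - 449)*(H(7, 19) - 230) = (134 - 449)*((-17 + 19)/7 - 230) = -315*((⅐)*2 - 230) = -315*(2/7 - 230) = -315*(-1608/7) = 72360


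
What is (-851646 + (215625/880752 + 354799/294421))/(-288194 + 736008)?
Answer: -73613851096927153/38707830762227296 ≈ -1.9018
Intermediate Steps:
(-851646 + (215625/880752 + 354799/294421))/(-288194 + 736008) = (-851646 + (215625*(1/880752) + 354799*(1/294421)))/447814 = (-851646 + (71875/293584 + 354799/294421))*(1/447814) = (-851646 + 125324818991/86437294864)*(1/447814) = -73613851096927153/86437294864*1/447814 = -73613851096927153/38707830762227296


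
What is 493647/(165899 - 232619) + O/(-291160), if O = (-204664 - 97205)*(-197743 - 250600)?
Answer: -75250712057423/161884960 ≈ -4.6484e+5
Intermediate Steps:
O = 135340853067 (O = -301869*(-448343) = 135340853067)
493647/(165899 - 232619) + O/(-291160) = 493647/(165899 - 232619) + 135340853067/(-291160) = 493647/(-66720) + 135340853067*(-1/291160) = 493647*(-1/66720) - 135340853067/291160 = -164549/22240 - 135340853067/291160 = -75250712057423/161884960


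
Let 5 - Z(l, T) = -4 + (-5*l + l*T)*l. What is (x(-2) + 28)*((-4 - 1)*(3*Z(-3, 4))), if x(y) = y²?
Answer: -8640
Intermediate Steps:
Z(l, T) = 9 - l*(-5*l + T*l) (Z(l, T) = 5 - (-4 + (-5*l + l*T)*l) = 5 - (-4 + (-5*l + T*l)*l) = 5 - (-4 + l*(-5*l + T*l)) = 5 + (4 - l*(-5*l + T*l)) = 9 - l*(-5*l + T*l))
(x(-2) + 28)*((-4 - 1)*(3*Z(-3, 4))) = ((-2)² + 28)*((-4 - 1)*(3*(9 + 5*(-3)² - 1*4*(-3)²))) = (4 + 28)*(-15*(9 + 5*9 - 1*4*9)) = 32*(-15*(9 + 45 - 36)) = 32*(-15*18) = 32*(-5*54) = 32*(-270) = -8640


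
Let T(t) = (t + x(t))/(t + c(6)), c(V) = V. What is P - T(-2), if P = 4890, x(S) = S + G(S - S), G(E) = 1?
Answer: 19563/4 ≈ 4890.8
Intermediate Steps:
x(S) = 1 + S (x(S) = S + 1 = 1 + S)
T(t) = (1 + 2*t)/(6 + t) (T(t) = (t + (1 + t))/(t + 6) = (1 + 2*t)/(6 + t))
P - T(-2) = 4890 - (1 + 2*(-2))/(6 - 2) = 4890 - (1 - 4)/4 = 4890 - (-3)/4 = 4890 - 1*(-3/4) = 4890 + 3/4 = 19563/4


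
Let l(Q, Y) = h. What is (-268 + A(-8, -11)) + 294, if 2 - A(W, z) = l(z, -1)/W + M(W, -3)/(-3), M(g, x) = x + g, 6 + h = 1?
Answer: 569/24 ≈ 23.708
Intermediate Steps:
h = -5 (h = -6 + 1 = -5)
l(Q, Y) = -5
M(g, x) = g + x
A(W, z) = 1 + 5/W + W/3 (A(W, z) = 2 - (-5/W + (W - 3)/(-3)) = 2 - (-5/W + (-3 + W)*(-⅓)) = 2 - (-5/W + (1 - W/3)) = 2 - (1 - 5/W - W/3) = 2 + (-1 + 5/W + W/3) = 1 + 5/W + W/3)
(-268 + A(-8, -11)) + 294 = (-268 + (1 + 5/(-8) + (⅓)*(-8))) + 294 = (-268 + (1 + 5*(-⅛) - 8/3)) + 294 = (-268 + (1 - 5/8 - 8/3)) + 294 = (-268 - 55/24) + 294 = -6487/24 + 294 = 569/24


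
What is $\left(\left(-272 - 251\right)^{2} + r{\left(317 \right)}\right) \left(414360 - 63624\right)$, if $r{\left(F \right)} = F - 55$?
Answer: $96028360176$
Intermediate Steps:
$r{\left(F \right)} = -55 + F$
$\left(\left(-272 - 251\right)^{2} + r{\left(317 \right)}\right) \left(414360 - 63624\right) = \left(\left(-272 - 251\right)^{2} + \left(-55 + 317\right)\right) \left(414360 - 63624\right) = \left(\left(-523\right)^{2} + 262\right) 350736 = \left(273529 + 262\right) 350736 = 273791 \cdot 350736 = 96028360176$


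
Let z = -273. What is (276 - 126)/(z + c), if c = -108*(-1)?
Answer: -10/11 ≈ -0.90909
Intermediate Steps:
c = 108
(276 - 126)/(z + c) = (276 - 126)/(-273 + 108) = 150/(-165) = 150*(-1/165) = -10/11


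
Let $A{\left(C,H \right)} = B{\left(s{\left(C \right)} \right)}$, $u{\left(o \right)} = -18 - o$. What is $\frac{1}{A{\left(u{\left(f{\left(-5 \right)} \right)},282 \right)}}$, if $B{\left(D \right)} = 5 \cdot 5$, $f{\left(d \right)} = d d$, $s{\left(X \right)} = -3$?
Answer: $\frac{1}{25} \approx 0.04$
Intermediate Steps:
$f{\left(d \right)} = d^{2}$
$B{\left(D \right)} = 25$
$A{\left(C,H \right)} = 25$
$\frac{1}{A{\left(u{\left(f{\left(-5 \right)} \right)},282 \right)}} = \frac{1}{25}$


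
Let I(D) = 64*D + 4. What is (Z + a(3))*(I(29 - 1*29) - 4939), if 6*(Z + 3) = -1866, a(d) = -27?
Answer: 1682835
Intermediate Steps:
Z = -314 (Z = -3 + (⅙)*(-1866) = -3 - 311 = -314)
I(D) = 4 + 64*D
(Z + a(3))*(I(29 - 1*29) - 4939) = (-314 - 27)*((4 + 64*(29 - 1*29)) - 4939) = -341*((4 + 64*(29 - 29)) - 4939) = -341*((4 + 64*0) - 4939) = -341*((4 + 0) - 4939) = -341*(4 - 4939) = -341*(-4935) = 1682835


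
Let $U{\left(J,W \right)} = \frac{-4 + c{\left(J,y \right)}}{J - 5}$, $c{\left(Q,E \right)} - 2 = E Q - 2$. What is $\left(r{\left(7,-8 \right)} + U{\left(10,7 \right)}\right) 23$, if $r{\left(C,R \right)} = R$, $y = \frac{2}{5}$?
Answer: $-184$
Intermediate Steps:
$y = \frac{2}{5}$ ($y = 2 \cdot \frac{1}{5} = \frac{2}{5} \approx 0.4$)
$c{\left(Q,E \right)} = E Q$ ($c{\left(Q,E \right)} = 2 + \left(E Q - 2\right) = 2 + \left(-2 + E Q\right) = E Q$)
$U{\left(J,W \right)} = \frac{-4 + \frac{2 J}{5}}{-5 + J}$ ($U{\left(J,W \right)} = \frac{-4 + \frac{2 J}{5}}{J - 5} = \frac{-4 + \frac{2 J}{5}}{-5 + J}$)
$\left(r{\left(7,-8 \right)} + U{\left(10,7 \right)}\right) 23 = \left(-8 + \frac{2 \left(-10 + 10\right)}{5 \left(-5 + 10\right)}\right) 23 = \left(-8 + \frac{2}{5} \cdot \frac{1}{5} \cdot 0\right) 23 = \left(-8 + 0\right) 23 = \left(-8\right) 23 = -184$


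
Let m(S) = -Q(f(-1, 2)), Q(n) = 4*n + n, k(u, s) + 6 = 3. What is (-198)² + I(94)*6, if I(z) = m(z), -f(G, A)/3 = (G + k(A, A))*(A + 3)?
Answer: 37404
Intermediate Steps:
k(u, s) = -3 (k(u, s) = -6 + 3 = -3)
f(G, A) = -3*(-3 + G)*(3 + A) (f(G, A) = -3*(G - 3)*(A + 3) = -3*(-3 + G)*(3 + A))
Q(n) = 5*n
m(S) = -300 (m(S) = -5*(27 - 9*(-1) + 9*2 - 3*2*(-1)) = -5*(27 + 9 + 18 + 6) = -5*60 = -1*300 = -300)
I(z) = -300
(-198)² + I(94)*6 = (-198)² - 300*6 = 39204 - 1800 = 37404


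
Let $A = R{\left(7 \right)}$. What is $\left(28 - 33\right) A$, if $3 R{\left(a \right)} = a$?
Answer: $- \frac{35}{3} \approx -11.667$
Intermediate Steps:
$R{\left(a \right)} = \frac{a}{3}$
$A = \frac{7}{3}$ ($A = \frac{1}{3} \cdot 7 = \frac{7}{3} \approx 2.3333$)
$\left(28 - 33\right) A = \left(28 - 33\right) \frac{7}{3} = \left(-5\right) \frac{7}{3} = - \frac{35}{3}$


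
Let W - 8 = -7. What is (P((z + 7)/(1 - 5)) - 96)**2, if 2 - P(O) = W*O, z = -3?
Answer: 8649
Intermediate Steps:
W = 1 (W = 8 - 7 = 1)
P(O) = 2 - O
(P((z + 7)/(1 - 5)) - 96)**2 = ((2 - (-3 + 7)/(1 - 5)) - 96)**2 = ((2 - 4/(-4)) - 96)**2 = ((2 - 4*(-1)/4) - 96)**2 = ((2 - 1*(-1)) - 96)**2 = ((2 + 1) - 96)**2 = (3 - 96)**2 = (-93)**2 = 8649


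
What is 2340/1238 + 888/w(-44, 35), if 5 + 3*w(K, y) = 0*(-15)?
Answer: -1643166/3095 ≈ -530.91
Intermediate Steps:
w(K, y) = -5/3 (w(K, y) = -5/3 + (0*(-15))/3 = -5/3 + (1/3)*0 = -5/3 + 0 = -5/3)
2340/1238 + 888/w(-44, 35) = 2340/1238 + 888/(-5/3) = 2340*(1/1238) + 888*(-3/5) = 1170/619 - 2664/5 = -1643166/3095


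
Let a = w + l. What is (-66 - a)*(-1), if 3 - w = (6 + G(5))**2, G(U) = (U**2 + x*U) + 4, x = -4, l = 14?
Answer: -142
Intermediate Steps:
G(U) = 4 + U**2 - 4*U (G(U) = (U**2 - 4*U) + 4 = 4 + U**2 - 4*U)
w = -222 (w = 3 - (6 + (4 + 5**2 - 4*5))**2 = 3 - (6 + (4 + 25 - 20))**2 = 3 - (6 + 9)**2 = 3 - 1*15**2 = 3 - 1*225 = 3 - 225 = -222)
a = -208 (a = -222 + 14 = -208)
(-66 - a)*(-1) = (-66 - 1*(-208))*(-1) = (-66 + 208)*(-1) = 142*(-1) = -142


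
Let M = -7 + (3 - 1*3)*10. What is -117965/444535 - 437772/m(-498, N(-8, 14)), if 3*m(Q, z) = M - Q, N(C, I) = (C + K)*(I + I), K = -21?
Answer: -116774569775/43653337 ≈ -2675.0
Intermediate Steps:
N(C, I) = 2*I*(-21 + C) (N(C, I) = (C - 21)*(I + I) = (-21 + C)*(2*I) = 2*I*(-21 + C))
M = -7 (M = -7 + (3 - 3)*10 = -7 + 0*10 = -7 + 0 = -7)
m(Q, z) = -7/3 - Q/3 (m(Q, z) = (-7 - Q)/3 = -7/3 - Q/3)
-117965/444535 - 437772/m(-498, N(-8, 14)) = -117965/444535 - 437772/(-7/3 - 1/3*(-498)) = -117965*1/444535 - 437772/(-7/3 + 166) = -23593/88907 - 437772/491/3 = -23593/88907 - 437772*3/491 = -23593/88907 - 1313316/491 = -116774569775/43653337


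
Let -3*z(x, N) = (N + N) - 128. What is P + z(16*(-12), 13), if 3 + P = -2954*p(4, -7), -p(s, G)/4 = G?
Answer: -82681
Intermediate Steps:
p(s, G) = -4*G
z(x, N) = 128/3 - 2*N/3 (z(x, N) = -((N + N) - 128)/3 = -(2*N - 128)/3 = -(-128 + 2*N)/3 = 128/3 - 2*N/3)
P = -82715 (P = -3 - (-11816)*(-7) = -3 - 2954*28 = -3 - 82712 = -82715)
P + z(16*(-12), 13) = -82715 + (128/3 - ⅔*13) = -82715 + (128/3 - 26/3) = -82715 + 34 = -82681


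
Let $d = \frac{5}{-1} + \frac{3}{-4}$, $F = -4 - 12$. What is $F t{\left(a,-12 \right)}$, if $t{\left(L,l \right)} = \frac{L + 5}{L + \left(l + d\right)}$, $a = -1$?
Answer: $\frac{256}{75} \approx 3.4133$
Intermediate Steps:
$F = -16$ ($F = -4 - 12 = -16$)
$d = - \frac{23}{4}$ ($d = 5 \left(-1\right) + 3 \left(- \frac{1}{4}\right) = -5 - \frac{3}{4} = - \frac{23}{4} \approx -5.75$)
$t{\left(L,l \right)} = \frac{5 + L}{- \frac{23}{4} + L + l}$ ($t{\left(L,l \right)} = \frac{L + 5}{L + \left(l - \frac{23}{4}\right)} = \frac{5 + L}{L + \left(- \frac{23}{4} + l\right)} = \frac{5 + L}{- \frac{23}{4} + L + l}$)
$F t{\left(a,-12 \right)} = - 16 \frac{4 \left(5 - 1\right)}{-23 + 4 \left(-1\right) + 4 \left(-12\right)} = - 16 \cdot 4 \frac{1}{-23 - 4 - 48} \cdot 4 = - 16 \cdot 4 \frac{1}{-75} \cdot 4 = - 16 \cdot 4 \left(- \frac{1}{75}\right) 4 = \left(-16\right) \left(- \frac{16}{75}\right) = \frac{256}{75}$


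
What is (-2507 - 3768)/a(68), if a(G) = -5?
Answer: 1255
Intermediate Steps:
(-2507 - 3768)/a(68) = (-2507 - 3768)/(-5) = -6275*(-⅕) = 1255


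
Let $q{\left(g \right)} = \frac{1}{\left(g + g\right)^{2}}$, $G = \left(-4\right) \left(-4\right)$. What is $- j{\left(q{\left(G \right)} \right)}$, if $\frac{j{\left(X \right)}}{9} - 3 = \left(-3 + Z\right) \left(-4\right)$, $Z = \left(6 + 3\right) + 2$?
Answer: $261$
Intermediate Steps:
$G = 16$
$Z = 11$ ($Z = 9 + 2 = 11$)
$q{\left(g \right)} = \frac{1}{4 g^{2}}$ ($q{\left(g \right)} = \frac{1}{\left(2 g\right)^{2}} = \frac{1}{4 g^{2}}$)
$j{\left(X \right)} = -261$ ($j{\left(X \right)} = 27 + 9 \left(-3 + 11\right) \left(-4\right) = 27 + 9 \cdot 8 \left(-4\right) = 27 + 9 \left(-32\right) = 27 - 288 = -261$)
$- j{\left(q{\left(G \right)} \right)} = \left(-1\right) \left(-261\right) = 261$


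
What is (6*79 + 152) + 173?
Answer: 799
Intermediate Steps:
(6*79 + 152) + 173 = (474 + 152) + 173 = 626 + 173 = 799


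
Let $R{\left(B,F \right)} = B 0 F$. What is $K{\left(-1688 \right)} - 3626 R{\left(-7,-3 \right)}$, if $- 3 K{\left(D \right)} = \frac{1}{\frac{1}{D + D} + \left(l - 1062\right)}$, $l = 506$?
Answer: $\frac{3376}{5631171} \approx 0.00059952$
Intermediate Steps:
$R{\left(B,F \right)} = 0$ ($R{\left(B,F \right)} = 0 F = 0$)
$K{\left(D \right)} = - \frac{1}{3 \left(-556 + \frac{1}{2 D}\right)}$ ($K{\left(D \right)} = - \frac{1}{3 \left(\frac{1}{D + D} + \left(506 - 1062\right)\right)} = - \frac{1}{3 \left(\frac{1}{2 D} - 556\right)} = - \frac{1}{3 \left(-556 + \frac{1}{2 D}\right)}$)
$K{\left(-1688 \right)} - 3626 R{\left(-7,-3 \right)} = \frac{2}{3} \left(-1688\right) \frac{1}{-1 + 1112 \left(-1688\right)} - 0 = \frac{2}{3} \left(-1688\right) \frac{1}{-1 - 1877056} + 0 = \frac{2}{3} \left(-1688\right) \frac{1}{-1877057} + 0 = \frac{2}{3} \left(-1688\right) \left(- \frac{1}{1877057}\right) + 0 = \frac{3376}{5631171} + 0 = \frac{3376}{5631171}$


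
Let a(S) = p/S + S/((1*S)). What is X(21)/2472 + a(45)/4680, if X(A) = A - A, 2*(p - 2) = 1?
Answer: 19/84240 ≈ 0.00022555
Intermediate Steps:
p = 5/2 (p = 2 + (½)*1 = 2 + ½ = 5/2 ≈ 2.5000)
X(A) = 0
a(S) = 1 + 5/(2*S) (a(S) = 5/(2*S) + S/((1*S)) = 5/(2*S) + S/S = 5/(2*S) + 1 = 1 + 5/(2*S))
X(21)/2472 + a(45)/4680 = 0/2472 + ((5/2 + 45)/45)/4680 = 0*(1/2472) + ((1/45)*(95/2))*(1/4680) = 0 + (19/18)*(1/4680) = 0 + 19/84240 = 19/84240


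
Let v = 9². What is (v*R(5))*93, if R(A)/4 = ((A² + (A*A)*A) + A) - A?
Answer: 4519800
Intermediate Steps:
v = 81
R(A) = 4*A² + 4*A³ (R(A) = 4*(((A² + (A*A)*A) + A) - A) = 4*(((A² + A²*A) + A) - A) = 4*(((A² + A³) + A) - A) = 4*((A + A² + A³) - A) = 4*(A² + A³) = 4*A² + 4*A³)
(v*R(5))*93 = (81*(4*5²*(1 + 5)))*93 = (81*(4*25*6))*93 = (81*600)*93 = 48600*93 = 4519800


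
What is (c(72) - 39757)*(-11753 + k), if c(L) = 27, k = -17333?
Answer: 1155586780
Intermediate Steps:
(c(72) - 39757)*(-11753 + k) = (27 - 39757)*(-11753 - 17333) = -39730*(-29086) = 1155586780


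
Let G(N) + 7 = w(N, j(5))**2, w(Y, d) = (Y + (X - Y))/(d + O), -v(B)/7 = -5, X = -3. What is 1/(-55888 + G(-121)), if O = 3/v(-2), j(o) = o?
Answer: -31684/1770966155 ≈ -1.7891e-5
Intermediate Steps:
v(B) = 35 (v(B) = -7*(-5) = 35)
O = 3/35 ≈ 0.085714
w(Y, d) = -3/(3/35 + d) (w(Y, d) = (Y + (-3 - Y))/(d + 3/35) = -3/(3/35 + d))
G(N) = -210763/31684 (G(N) = -7 + (-105/(3 + 35*5))**2 = -7 + (-105/(3 + 175))**2 = -7 + (-105/178)**2 = -7 + 11025/31684 = -210763/31684)
1/(-55888 + G(-121)) = 1/(-55888 - 210763/31684) = 1/(-1770966155/31684) = -31684/1770966155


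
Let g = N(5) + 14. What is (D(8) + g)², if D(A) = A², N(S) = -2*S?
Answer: 4624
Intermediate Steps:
g = 4 (g = -2*5 + 14 = -10 + 14 = 4)
(D(8) + g)² = (8² + 4)² = (64 + 4)² = 68² = 4624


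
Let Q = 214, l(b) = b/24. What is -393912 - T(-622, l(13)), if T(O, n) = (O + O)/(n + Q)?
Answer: -2028223032/5149 ≈ -3.9391e+5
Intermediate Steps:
l(b) = b/24 (l(b) = b*(1/24) = b/24)
T(O, n) = 2*O/(214 + n) (T(O, n) = (O + O)/(n + 214) = (2*O)/(214 + n) = 2*O/(214 + n))
-393912 - T(-622, l(13)) = -393912 - 2*(-622)/(214 + (1/24)*13) = -393912 - 2*(-622)/(214 + 13/24) = -393912 - 2*(-622)/5149/24 = -393912 - 2*(-622)*24/5149 = -393912 - 1*(-29856/5149) = -393912 + 29856/5149 = -2028223032/5149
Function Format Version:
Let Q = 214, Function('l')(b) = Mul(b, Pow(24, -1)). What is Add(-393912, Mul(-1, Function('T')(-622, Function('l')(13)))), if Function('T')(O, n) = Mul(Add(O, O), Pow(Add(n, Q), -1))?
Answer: Rational(-2028223032, 5149) ≈ -3.9391e+5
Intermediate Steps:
Function('l')(b) = Mul(Rational(1, 24), b) (Function('l')(b) = Mul(b, Rational(1, 24)) = Mul(Rational(1, 24), b))
Function('T')(O, n) = Mul(2, O, Pow(Add(214, n), -1)) (Function('T')(O, n) = Mul(Add(O, O), Pow(Add(n, 214), -1)) = Mul(Mul(2, O), Pow(Add(214, n), -1)) = Mul(2, O, Pow(Add(214, n), -1)))
Add(-393912, Mul(-1, Function('T')(-622, Function('l')(13)))) = Add(-393912, Mul(-1, Mul(2, -622, Pow(Add(214, Mul(Rational(1, 24), 13)), -1)))) = Add(-393912, Mul(-1, Mul(2, -622, Pow(Add(214, Rational(13, 24)), -1)))) = Add(-393912, Mul(-1, Mul(2, -622, Pow(Rational(5149, 24), -1)))) = Add(-393912, Mul(-1, Mul(2, -622, Rational(24, 5149)))) = Add(-393912, Mul(-1, Rational(-29856, 5149))) = Add(-393912, Rational(29856, 5149)) = Rational(-2028223032, 5149)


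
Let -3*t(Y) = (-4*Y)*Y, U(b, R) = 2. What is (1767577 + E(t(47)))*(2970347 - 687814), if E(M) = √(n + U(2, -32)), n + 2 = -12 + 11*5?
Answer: 4034552832541 + 2282533*√43 ≈ 4.0346e+12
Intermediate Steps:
n = 41 (n = -2 + (-12 + 11*5) = -2 + (-12 + 55) = -2 + 43 = 41)
t(Y) = 4*Y²/3 (t(Y) = -(-4*Y)*Y/3 = -(-4)*Y²/3 = 4*Y²/3)
E(M) = √43 (E(M) = √(41 + 2) = √43)
(1767577 + E(t(47)))*(2970347 - 687814) = (1767577 + √43)*(2970347 - 687814) = (1767577 + √43)*2282533 = 4034552832541 + 2282533*√43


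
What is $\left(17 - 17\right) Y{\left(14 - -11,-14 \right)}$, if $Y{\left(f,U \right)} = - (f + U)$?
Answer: $0$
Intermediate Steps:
$Y{\left(f,U \right)} = - U - f$ ($Y{\left(f,U \right)} = - (U + f) = - U - f$)
$\left(17 - 17\right) Y{\left(14 - -11,-14 \right)} = \left(17 - 17\right) \left(\left(-1\right) \left(-14\right) - \left(14 - -11\right)\right) = \left(17 - 17\right) \left(14 - \left(14 + 11\right)\right) = 0 \left(14 - 25\right) = 0 \left(-11\right) = 0$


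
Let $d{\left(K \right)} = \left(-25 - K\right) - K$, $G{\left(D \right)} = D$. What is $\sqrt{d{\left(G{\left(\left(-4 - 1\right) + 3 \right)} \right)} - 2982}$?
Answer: $i \sqrt{3003} \approx 54.8 i$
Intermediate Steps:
$d{\left(K \right)} = -25 - 2 K$
$\sqrt{d{\left(G{\left(\left(-4 - 1\right) + 3 \right)} \right)} - 2982} = \sqrt{\left(-25 - 2 \left(\left(-4 - 1\right) + 3\right)\right) - 2982} = \sqrt{\left(-25 - 2 \left(-5 + 3\right)\right) - 2982} = \sqrt{\left(-25 - -4\right) - 2982} = \sqrt{\left(-25 + 4\right) - 2982} = \sqrt{-21 - 2982} = \sqrt{-3003} = i \sqrt{3003}$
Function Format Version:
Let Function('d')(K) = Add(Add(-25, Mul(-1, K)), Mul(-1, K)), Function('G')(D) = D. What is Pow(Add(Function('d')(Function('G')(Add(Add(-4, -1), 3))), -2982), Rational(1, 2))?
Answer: Mul(I, Pow(3003, Rational(1, 2))) ≈ Mul(54.800, I)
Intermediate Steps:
Function('d')(K) = Add(-25, Mul(-2, K))
Pow(Add(Function('d')(Function('G')(Add(Add(-4, -1), 3))), -2982), Rational(1, 2)) = Pow(Add(Add(-25, Mul(-2, Add(Add(-4, -1), 3))), -2982), Rational(1, 2)) = Pow(Add(Add(-25, Mul(-2, Add(-5, 3))), -2982), Rational(1, 2)) = Pow(Add(Add(-25, Mul(-2, -2)), -2982), Rational(1, 2)) = Pow(Add(Add(-25, 4), -2982), Rational(1, 2)) = Pow(Add(-21, -2982), Rational(1, 2)) = Pow(-3003, Rational(1, 2)) = Mul(I, Pow(3003, Rational(1, 2)))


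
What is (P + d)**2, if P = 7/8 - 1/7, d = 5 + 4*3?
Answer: 986049/3136 ≈ 314.43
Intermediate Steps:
d = 17 (d = 5 + 12 = 17)
P = 41/56 (P = 7*(1/8) - 1*1/7 = 7/8 - 1/7 = 41/56 ≈ 0.73214)
(P + d)**2 = (41/56 + 17)**2 = (993/56)**2 = 986049/3136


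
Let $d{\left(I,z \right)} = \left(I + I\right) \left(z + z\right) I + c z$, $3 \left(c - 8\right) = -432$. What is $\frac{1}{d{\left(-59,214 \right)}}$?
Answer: $\frac{1}{2950632} \approx 3.3891 \cdot 10^{-7}$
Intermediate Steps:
$c = -136$ ($c = 8 + \frac{1}{3} \left(-432\right) = 8 - 144 = -136$)
$d{\left(I,z \right)} = - 136 z + 4 z I^{2}$ ($d{\left(I,z \right)} = \left(I + I\right) \left(z + z\right) I - 136 z = 2 I 2 z I - 136 z = 4 I z I - 136 z = 4 z I^{2} - 136 z = - 136 z + 4 z I^{2}$)
$\frac{1}{d{\left(-59,214 \right)}} = \frac{1}{4 \cdot 214 \left(-34 + \left(-59\right)^{2}\right)} = \frac{1}{4 \cdot 214 \left(-34 + 3481\right)} = \frac{1}{4 \cdot 214 \cdot 3447} = \frac{1}{2950632}$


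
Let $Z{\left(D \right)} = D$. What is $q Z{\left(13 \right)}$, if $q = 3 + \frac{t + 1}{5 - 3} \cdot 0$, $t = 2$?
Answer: $39$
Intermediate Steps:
$q = 3$ ($q = 3 + \frac{2 + 1}{5 - 3} \cdot 0 = 3 + \frac{3}{2} \cdot 0 = 3 + 0 = 3$)
$q Z{\left(13 \right)} = 3 \cdot 13 = 39$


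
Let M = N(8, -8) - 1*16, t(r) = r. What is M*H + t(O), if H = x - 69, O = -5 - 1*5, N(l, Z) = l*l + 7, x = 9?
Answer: -3310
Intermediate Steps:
N(l, Z) = 7 + l² (N(l, Z) = l² + 7 = 7 + l²)
O = -10 (O = -5 - 5 = -10)
H = -60 (H = 9 - 69 = -60)
M = 55 (M = (7 + 8²) - 1*16 = (7 + 64) - 16 = 71 - 16 = 55)
M*H + t(O) = 55*(-60) - 10 = -3300 - 10 = -3310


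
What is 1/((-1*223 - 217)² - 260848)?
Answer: -1/67248 ≈ -1.4870e-5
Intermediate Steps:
1/((-1*223 - 217)² - 260848) = 1/((-223 - 217)² - 260848) = 1/((-440)² - 260848) = 1/(193600 - 260848) = 1/(-67248) = -1/67248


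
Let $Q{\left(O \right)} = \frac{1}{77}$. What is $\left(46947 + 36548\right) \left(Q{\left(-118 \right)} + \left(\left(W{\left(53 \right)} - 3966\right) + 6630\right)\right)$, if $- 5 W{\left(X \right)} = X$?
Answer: $\frac{17059097236}{77} \approx 2.2155 \cdot 10^{8}$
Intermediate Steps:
$W{\left(X \right)} = - \frac{X}{5}$
$Q{\left(O \right)} = \frac{1}{77}$
$\left(46947 + 36548\right) \left(Q{\left(-118 \right)} + \left(\left(W{\left(53 \right)} - 3966\right) + 6630\right)\right) = \left(46947 + 36548\right) \left(\frac{1}{77} + \left(\left(\left(- \frac{1}{5}\right) 53 - 3966\right) + 6630\right)\right) = 83495 \left(\frac{1}{77} + \left(\left(- \frac{53}{5} - 3966\right) + 6630\right)\right) = 83495 \left(\frac{1}{77} + \left(- \frac{19883}{5} + 6630\right)\right) = 83495 \left(\frac{1}{77} + \frac{13267}{5}\right) = 83495 \cdot \frac{1021564}{385} = \frac{17059097236}{77}$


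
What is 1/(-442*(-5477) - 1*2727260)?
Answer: -1/306426 ≈ -3.2634e-6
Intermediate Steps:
1/(-442*(-5477) - 1*2727260) = 1/(2420834 - 2727260) = 1/(-306426) = -1/306426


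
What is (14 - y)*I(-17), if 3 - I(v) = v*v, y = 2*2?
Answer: -2860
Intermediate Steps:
y = 4
I(v) = 3 - v² (I(v) = 3 - v*v = 3 - v²)
(14 - y)*I(-17) = (14 - 1*4)*(3 - 1*(-17)²) = (14 - 4)*(3 - 1*289) = 10*(3 - 289) = 10*(-286) = -2860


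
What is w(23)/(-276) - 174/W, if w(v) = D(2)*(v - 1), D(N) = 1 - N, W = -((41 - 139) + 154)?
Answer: 6157/1932 ≈ 3.1869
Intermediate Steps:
W = -56 (W = -(-98 + 154) = -1*56 = -56)
w(v) = 1 - v (w(v) = (1 - 1*2)*(v - 1) = (1 - 2)*(-1 + v) = -(-1 + v) = 1 - v)
w(23)/(-276) - 174/W = (1 - 1*23)/(-276) - 174/(-56) = (1 - 23)*(-1/276) - 174*(-1/56) = -22*(-1/276) + 87/28 = 11/138 + 87/28 = 6157/1932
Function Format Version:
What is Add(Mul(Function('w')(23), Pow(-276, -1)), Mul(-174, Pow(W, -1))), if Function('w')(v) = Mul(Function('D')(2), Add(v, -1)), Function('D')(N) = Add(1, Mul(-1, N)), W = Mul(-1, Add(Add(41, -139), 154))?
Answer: Rational(6157, 1932) ≈ 3.1869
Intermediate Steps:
W = -56 (W = Mul(-1, Add(-98, 154)) = Mul(-1, 56) = -56)
Function('w')(v) = Add(1, Mul(-1, v)) (Function('w')(v) = Mul(Add(1, Mul(-1, 2)), Add(v, -1)) = Mul(Add(1, -2), Add(-1, v)) = Mul(-1, Add(-1, v)) = Add(1, Mul(-1, v)))
Add(Mul(Function('w')(23), Pow(-276, -1)), Mul(-174, Pow(W, -1))) = Add(Mul(Add(1, Mul(-1, 23)), Pow(-276, -1)), Mul(-174, Pow(-56, -1))) = Add(Mul(Add(1, -23), Rational(-1, 276)), Mul(-174, Rational(-1, 56))) = Add(Mul(-22, Rational(-1, 276)), Rational(87, 28)) = Add(Rational(11, 138), Rational(87, 28)) = Rational(6157, 1932)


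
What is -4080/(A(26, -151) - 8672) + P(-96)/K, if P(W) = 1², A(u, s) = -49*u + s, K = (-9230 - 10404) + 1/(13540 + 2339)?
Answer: 1271854272537/3147924373645 ≈ 0.40403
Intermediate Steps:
K = -311768285/15879 (K = -19634 + 1/15879 = -311768285/15879 ≈ -19634.)
A(u, s) = s - 49*u
P(W) = 1
-4080/(A(26, -151) - 8672) + P(-96)/K = -4080/((-151 - 49*26) - 8672) + 1/(-311768285/15879) = -4080/((-151 - 1274) - 8672) + 1*(-15879/311768285) = -4080/(-1425 - 8672) - 15879/311768285 = -4080/(-10097) - 15879/311768285 = -4080*(-1/10097) - 15879/311768285 = 4080/10097 - 15879/311768285 = 1271854272537/3147924373645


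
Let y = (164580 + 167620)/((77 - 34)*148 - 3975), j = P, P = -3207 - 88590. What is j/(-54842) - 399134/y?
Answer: -13065764762173/4554628100 ≈ -2868.7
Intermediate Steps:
P = -91797
j = -91797
y = 332200/2389 (y = 332200/(43*148 - 3975) = 332200/(6364 - 3975) = 332200/2389 ≈ 139.05)
j/(-54842) - 399134/y = -91797/(-54842) - 399134/332200/2389 = -91797*(-1/54842) - 399134*2389/332200 = 91797/54842 - 476765563/166100 = -13065764762173/4554628100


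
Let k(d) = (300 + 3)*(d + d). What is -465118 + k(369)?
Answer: -241504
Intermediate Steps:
k(d) = 606*d (k(d) = 303*(2*d) = 606*d)
-465118 + k(369) = -465118 + 606*369 = -465118 + 223614 = -241504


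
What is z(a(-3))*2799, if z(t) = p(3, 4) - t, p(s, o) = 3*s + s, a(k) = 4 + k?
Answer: 30789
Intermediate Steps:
p(s, o) = 4*s
z(t) = 12 - t (z(t) = 4*3 - t = 12 - t)
z(a(-3))*2799 = (12 - (4 - 3))*2799 = (12 - 1*1)*2799 = (12 - 1)*2799 = 11*2799 = 30789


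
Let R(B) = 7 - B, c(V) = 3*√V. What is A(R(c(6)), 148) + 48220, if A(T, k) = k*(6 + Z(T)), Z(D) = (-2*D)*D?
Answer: 18620 + 12432*√6 ≈ 49072.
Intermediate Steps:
Z(D) = -2*D²
A(T, k) = k*(6 - 2*T²)
A(R(c(6)), 148) + 48220 = 2*148*(3 - (7 - 3*√6)²) + 48220 = (888 - 296*(7 - 3*√6)²) + 48220 = 49108 - 296*(7 - 3*√6)²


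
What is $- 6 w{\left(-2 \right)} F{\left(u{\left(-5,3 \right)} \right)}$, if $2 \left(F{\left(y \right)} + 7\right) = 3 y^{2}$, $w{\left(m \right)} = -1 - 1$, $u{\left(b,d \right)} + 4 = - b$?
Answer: $-66$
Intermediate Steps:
$u{\left(b,d \right)} = -4 - b$
$w{\left(m \right)} = -2$
$F{\left(y \right)} = -7 + \frac{3 y^{2}}{2}$
$- 6 w{\left(-2 \right)} F{\left(u{\left(-5,3 \right)} \right)} = \left(-6\right) \left(-2\right) \left(-7 + \frac{3 \left(-4 - -5\right)^{2}}{2}\right) = 12 \left(-7 + \frac{3 \left(-4 + 5\right)^{2}}{2}\right) = 12 \left(-7 + \frac{3 \cdot 1^{2}}{2}\right) = 12 \left(-7 + \frac{3}{2} \cdot 1\right) = 12 \left(-7 + \frac{3}{2}\right) = 12 \left(- \frac{11}{2}\right) = -66$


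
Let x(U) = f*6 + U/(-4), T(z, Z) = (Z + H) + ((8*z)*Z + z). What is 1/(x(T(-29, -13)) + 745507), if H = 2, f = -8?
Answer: 1/744715 ≈ 1.3428e-6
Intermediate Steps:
T(z, Z) = 2 + Z + z + 8*Z*z (T(z, Z) = (Z + 2) + ((8*z)*Z + z) = (2 + Z) + (8*Z*z + z) = (2 + Z) + (z + 8*Z*z) = 2 + Z + z + 8*Z*z)
x(U) = -48 - U/4 (x(U) = -8*6 + U/(-4) = -48 + U*(-1/4) = -48 - U/4)
1/(x(T(-29, -13)) + 745507) = 1/((-48 - (2 - 13 - 29 + 8*(-13)*(-29))/4) + 745507) = 1/((-48 - (2 - 13 - 29 + 3016)/4) + 745507) = 1/((-48 - 1/4*2976) + 745507) = 1/((-48 - 744) + 745507) = 1/(-792 + 745507) = 1/744715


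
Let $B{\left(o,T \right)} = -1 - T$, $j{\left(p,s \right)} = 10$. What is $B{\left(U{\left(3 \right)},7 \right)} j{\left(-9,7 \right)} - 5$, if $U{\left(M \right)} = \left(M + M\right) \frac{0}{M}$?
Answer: $-85$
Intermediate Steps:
$U{\left(M \right)} = 0$ ($U{\left(M \right)} = 2 M 0 = 0$)
$B{\left(U{\left(3 \right)},7 \right)} j{\left(-9,7 \right)} - 5 = \left(-1 - 7\right) 10 - 5 = \left(-8\right) 10 - 5 = -80 - 5 = -85$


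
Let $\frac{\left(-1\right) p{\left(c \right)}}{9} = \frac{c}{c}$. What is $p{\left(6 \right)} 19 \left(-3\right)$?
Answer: $513$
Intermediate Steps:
$p{\left(c \right)} = -9$ ($p{\left(c \right)} = - 9 \frac{c}{c} = \left(-9\right) 1 = -9$)
$p{\left(6 \right)} 19 \left(-3\right) = - 9 \cdot 19 \left(-3\right) = \left(-9\right) \left(-57\right) = 513$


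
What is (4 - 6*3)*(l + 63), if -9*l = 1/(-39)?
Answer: -309596/351 ≈ -882.04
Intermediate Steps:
l = 1/351 (l = -⅑/(-39) = -⅑*(-1/39) = 1/351 ≈ 0.0028490)
(4 - 6*3)*(l + 63) = (4 - 6*3)*(1/351 + 63) = (4 - 18)*(22114/351) = -14*22114/351 = -309596/351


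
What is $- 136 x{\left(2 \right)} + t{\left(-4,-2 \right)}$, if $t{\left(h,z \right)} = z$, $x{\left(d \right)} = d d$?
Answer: $-546$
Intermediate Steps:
$x{\left(d \right)} = d^{2}$
$- 136 x{\left(2 \right)} + t{\left(-4,-2 \right)} = - 136 \cdot 2^{2} - 2 = \left(-136\right) 4 - 2 = -544 - 2 = -546$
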